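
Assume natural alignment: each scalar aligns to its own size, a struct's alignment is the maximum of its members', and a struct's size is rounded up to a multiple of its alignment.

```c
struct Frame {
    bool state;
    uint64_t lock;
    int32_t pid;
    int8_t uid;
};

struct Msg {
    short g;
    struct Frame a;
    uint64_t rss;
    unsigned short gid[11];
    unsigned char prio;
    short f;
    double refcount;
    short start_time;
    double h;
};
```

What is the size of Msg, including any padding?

Frame: @0: state [1B, align 1] → 1; +7 pad (align 8); @8: lock [8B, align 8] → 16; @16: pid [4B, align 4] → 20; @20: uid [1B, align 1] → 21; +3 tail pad (align 8); size 24, align 8
@0: g [2B, align 2] → 2
+6 pad (align 8)
@8: a [24B, align 8] → 32
@32: rss [8B, align 8] → 40
@40: gid [22B, align 2] → 62
@62: prio [1B, align 1] → 63
+1 pad (align 2)
@64: f [2B, align 2] → 66
+6 pad (align 8)
@72: refcount [8B, align 8] → 80
@80: start_time [2B, align 2] → 82
+6 pad (align 8)
@88: h [8B, align 8] → 96
size 96, align 8

96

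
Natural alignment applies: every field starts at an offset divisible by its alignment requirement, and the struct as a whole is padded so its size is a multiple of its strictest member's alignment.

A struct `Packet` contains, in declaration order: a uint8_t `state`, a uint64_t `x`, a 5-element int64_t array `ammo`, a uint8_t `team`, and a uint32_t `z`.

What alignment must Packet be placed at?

member alignments: state=1, x=8, ammo=8, team=1, z=4
max = 8

8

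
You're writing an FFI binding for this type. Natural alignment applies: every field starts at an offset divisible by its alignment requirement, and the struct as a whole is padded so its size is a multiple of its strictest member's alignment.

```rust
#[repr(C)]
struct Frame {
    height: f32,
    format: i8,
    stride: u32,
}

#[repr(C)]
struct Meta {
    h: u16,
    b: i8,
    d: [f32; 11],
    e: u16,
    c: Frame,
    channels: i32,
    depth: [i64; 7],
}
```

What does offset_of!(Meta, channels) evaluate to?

Frame: 0..4  height  (4B, 4-aligned); 4..5  format  (1B, 1-aligned); 5..8  -- padding (3B); 8..12  stride  (4B, 4-aligned); sizeof = 12, alignof = 4
0..2  h  (2B, 2-aligned)
2..3  b  (1B, 1-aligned)
3..4  -- padding (1B)
4..48  d  (44B, 4-aligned)
48..50  e  (2B, 2-aligned)
50..52  -- padding (2B)
52..64  c  (12B, 4-aligned)
64..68  channels  (4B, 4-aligned)

64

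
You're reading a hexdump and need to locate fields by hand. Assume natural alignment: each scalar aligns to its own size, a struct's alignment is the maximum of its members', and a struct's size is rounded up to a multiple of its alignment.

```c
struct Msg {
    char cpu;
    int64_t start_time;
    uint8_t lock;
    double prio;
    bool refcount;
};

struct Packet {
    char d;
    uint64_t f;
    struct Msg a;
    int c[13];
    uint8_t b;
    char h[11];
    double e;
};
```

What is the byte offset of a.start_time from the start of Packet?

Msg: cpu at 0 (size 1, align 1) → ends 1; pad 7 to align 8 for start_time; start_time at 8 (size 8, align 8) → ends 16; lock at 16 (size 1, align 1) → ends 17; pad 7 to align 8 for prio; prio at 24 (size 8, align 8) → ends 32; refcount at 32 (size 1, align 1) → ends 33; tail pad 7 to reach multiple of 8; total 40 bytes, alignment 8
d at 0 (size 1, align 1) → ends 1
pad 7 to align 8 for f
f at 8 (size 8, align 8) → ends 16
a at 16 (size 40, align 8) → ends 56
within Msg: start_time at 8
16 + 8 = 24

24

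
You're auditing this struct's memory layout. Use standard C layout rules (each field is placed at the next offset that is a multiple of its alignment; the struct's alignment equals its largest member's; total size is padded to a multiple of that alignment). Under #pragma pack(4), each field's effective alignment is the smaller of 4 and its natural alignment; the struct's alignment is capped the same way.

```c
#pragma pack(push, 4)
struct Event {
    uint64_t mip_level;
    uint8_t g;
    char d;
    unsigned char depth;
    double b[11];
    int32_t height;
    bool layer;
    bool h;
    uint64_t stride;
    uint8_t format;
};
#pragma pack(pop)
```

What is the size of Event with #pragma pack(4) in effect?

120

0..8  mip_level  (8B, 4-aligned)
8..9  g  (1B, 1-aligned)
9..10  d  (1B, 1-aligned)
10..11  depth  (1B, 1-aligned)
11..12  -- padding (1B)
12..100  b  (88B, 4-aligned)
100..104  height  (4B, 4-aligned)
104..105  layer  (1B, 1-aligned)
105..106  h  (1B, 1-aligned)
106..108  -- padding (2B)
108..116  stride  (8B, 4-aligned)
116..117  format  (1B, 1-aligned)
117..120  -- tail padding (3B)
sizeof = 120, alignof = 4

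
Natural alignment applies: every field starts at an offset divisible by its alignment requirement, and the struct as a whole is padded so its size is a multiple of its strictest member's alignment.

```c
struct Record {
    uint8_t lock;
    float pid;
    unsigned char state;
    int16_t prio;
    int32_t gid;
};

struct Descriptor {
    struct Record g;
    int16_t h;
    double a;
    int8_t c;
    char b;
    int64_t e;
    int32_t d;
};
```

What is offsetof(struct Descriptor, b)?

Record: @0: lock [1B, align 1] → 1; +3 pad (align 4); @4: pid [4B, align 4] → 8; @8: state [1B, align 1] → 9; +1 pad (align 2); @10: prio [2B, align 2] → 12; @12: gid [4B, align 4] → 16; size 16, align 4
@0: g [16B, align 4] → 16
@16: h [2B, align 2] → 18
+6 pad (align 8)
@24: a [8B, align 8] → 32
@32: c [1B, align 1] → 33
@33: b [1B, align 1] → 34

33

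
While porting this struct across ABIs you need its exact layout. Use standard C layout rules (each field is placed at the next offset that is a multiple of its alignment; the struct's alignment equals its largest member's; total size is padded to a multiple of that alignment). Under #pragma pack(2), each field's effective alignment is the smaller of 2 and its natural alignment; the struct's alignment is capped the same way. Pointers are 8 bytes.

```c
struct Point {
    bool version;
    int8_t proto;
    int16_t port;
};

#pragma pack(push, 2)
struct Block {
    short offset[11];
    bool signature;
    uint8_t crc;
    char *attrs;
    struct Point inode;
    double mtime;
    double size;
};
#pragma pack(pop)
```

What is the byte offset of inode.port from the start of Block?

Point: 0..1  version  (1B, 1-aligned); 1..2  proto  (1B, 1-aligned); 2..4  port  (2B, 2-aligned); sizeof = 4, alignof = 2
0..22  offset  (22B, 2-aligned)
22..23  signature  (1B, 1-aligned)
23..24  crc  (1B, 1-aligned)
24..32  attrs  (8B, 2-aligned)
32..36  inode  (4B, 2-aligned)
within Point: port at 2
32 + 2 = 34

34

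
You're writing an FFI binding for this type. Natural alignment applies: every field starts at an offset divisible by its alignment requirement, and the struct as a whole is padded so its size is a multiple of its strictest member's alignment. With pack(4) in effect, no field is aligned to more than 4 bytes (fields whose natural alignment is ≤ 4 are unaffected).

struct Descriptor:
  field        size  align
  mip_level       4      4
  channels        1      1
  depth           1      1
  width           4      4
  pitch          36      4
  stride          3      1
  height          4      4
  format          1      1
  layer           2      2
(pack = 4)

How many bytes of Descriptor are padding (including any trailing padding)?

0..4  mip_level  (4B, 4-aligned)
4..5  channels  (1B, 1-aligned)
5..6  depth  (1B, 1-aligned)
6..8  -- padding (2B)
8..12  width  (4B, 4-aligned)
12..48  pitch  (36B, 4-aligned)
48..51  stride  (3B, 1-aligned)
51..52  -- padding (1B)
52..56  height  (4B, 4-aligned)
56..57  format  (1B, 1-aligned)
57..58  -- padding (1B)
58..60  layer  (2B, 2-aligned)
sizeof = 60, alignof = 4
data bytes 56, size 60 → padding 4

4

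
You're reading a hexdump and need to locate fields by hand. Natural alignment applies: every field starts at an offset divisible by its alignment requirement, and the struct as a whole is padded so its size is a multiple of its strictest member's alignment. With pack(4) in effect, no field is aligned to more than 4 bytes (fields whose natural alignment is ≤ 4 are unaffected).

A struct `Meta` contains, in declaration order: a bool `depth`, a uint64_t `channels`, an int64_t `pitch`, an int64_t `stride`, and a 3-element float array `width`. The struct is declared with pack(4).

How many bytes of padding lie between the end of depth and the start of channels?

3

@0: depth [1B, align 1] → 1
+3 pad (align 4)
@4: channels [8B, align 4] → 12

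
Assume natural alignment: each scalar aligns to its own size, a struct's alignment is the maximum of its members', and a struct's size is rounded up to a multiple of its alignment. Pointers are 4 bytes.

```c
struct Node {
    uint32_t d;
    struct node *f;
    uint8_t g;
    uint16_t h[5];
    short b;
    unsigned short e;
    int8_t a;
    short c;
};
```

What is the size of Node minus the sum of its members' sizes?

@0: d [4B, align 4] → 4
@4: f [4B, align 4] → 8
@8: g [1B, align 1] → 9
+1 pad (align 2)
@10: h [10B, align 2] → 20
@20: b [2B, align 2] → 22
@22: e [2B, align 2] → 24
@24: a [1B, align 1] → 25
+1 pad (align 2)
@26: c [2B, align 2] → 28
size 28, align 4
data bytes 26, size 28 → padding 2

2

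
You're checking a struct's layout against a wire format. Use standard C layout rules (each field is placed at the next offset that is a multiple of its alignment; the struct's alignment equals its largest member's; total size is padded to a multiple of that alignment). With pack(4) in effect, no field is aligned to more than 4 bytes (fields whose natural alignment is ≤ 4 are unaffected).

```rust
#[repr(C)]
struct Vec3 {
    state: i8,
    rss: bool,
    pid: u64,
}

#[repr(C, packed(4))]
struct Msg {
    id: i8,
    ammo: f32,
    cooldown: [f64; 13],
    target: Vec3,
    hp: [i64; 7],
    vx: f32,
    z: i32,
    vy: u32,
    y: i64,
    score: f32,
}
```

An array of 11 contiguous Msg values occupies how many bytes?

Vec3: @0: state [1B, align 1] → 1; @1: rss [1B, align 1] → 2; +6 pad (align 8); @8: pid [8B, align 8] → 16; size 16, align 8
@0: id [1B, align 1] → 1
+3 pad (align 4)
@4: ammo [4B, align 4] → 8
@8: cooldown [104B, align 4] → 112
@112: target [16B, align 4] → 128
@128: hp [56B, align 4] → 184
@184: vx [4B, align 4] → 188
@188: z [4B, align 4] → 192
@192: vy [4B, align 4] → 196
@196: y [8B, align 4] → 204
@204: score [4B, align 4] → 208
size 208, align 4
array of 11: 11 × 208 = 2288

2288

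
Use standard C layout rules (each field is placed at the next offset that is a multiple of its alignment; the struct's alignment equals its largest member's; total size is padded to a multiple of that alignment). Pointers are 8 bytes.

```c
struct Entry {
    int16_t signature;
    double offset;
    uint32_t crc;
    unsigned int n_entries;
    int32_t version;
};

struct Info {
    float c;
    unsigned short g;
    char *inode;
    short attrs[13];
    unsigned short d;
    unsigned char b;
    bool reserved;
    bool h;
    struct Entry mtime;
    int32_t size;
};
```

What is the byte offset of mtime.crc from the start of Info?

Entry: @0: signature [2B, align 2] → 2; +6 pad (align 8); @8: offset [8B, align 8] → 16; @16: crc [4B, align 4] → 20; @20: n_entries [4B, align 4] → 24; @24: version [4B, align 4] → 28; +4 tail pad (align 8); size 32, align 8
@0: c [4B, align 4] → 4
@4: g [2B, align 2] → 6
+2 pad (align 8)
@8: inode [8B, align 8] → 16
@16: attrs [26B, align 2] → 42
@42: d [2B, align 2] → 44
@44: b [1B, align 1] → 45
@45: reserved [1B, align 1] → 46
@46: h [1B, align 1] → 47
+1 pad (align 8)
@48: mtime [32B, align 8] → 80
within Entry: crc at 16
48 + 16 = 64

64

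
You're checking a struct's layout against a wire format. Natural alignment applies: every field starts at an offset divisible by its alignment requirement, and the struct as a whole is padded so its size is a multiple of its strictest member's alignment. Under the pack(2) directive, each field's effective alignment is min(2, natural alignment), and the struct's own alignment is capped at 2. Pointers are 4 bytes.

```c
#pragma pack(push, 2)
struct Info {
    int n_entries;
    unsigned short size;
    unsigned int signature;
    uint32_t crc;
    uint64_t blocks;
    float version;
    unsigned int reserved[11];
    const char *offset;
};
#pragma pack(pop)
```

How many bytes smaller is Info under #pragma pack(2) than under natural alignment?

natural layout:
  @0: n_entries [4B, align 4] → 4
  @4: size [2B, align 2] → 6
  +2 pad (align 4)
  @8: signature [4B, align 4] → 12
  @12: crc [4B, align 4] → 16
  @16: blocks [8B, align 8] → 24
  @24: version [4B, align 4] → 28
  @28: reserved [44B, align 4] → 72
  @72: offset [4B, align 4] → 76
  +4 tail pad (align 8)
  size 80, align 8
packed(2) layout:
  @0: n_entries [4B, align 2] → 4
  @4: size [2B, align 2] → 6
  @6: signature [4B, align 2] → 10
  @10: crc [4B, align 2] → 14
  @14: blocks [8B, align 2] → 22
  @22: version [4B, align 2] → 26
  @26: reserved [44B, align 2] → 70
  @70: offset [4B, align 2] → 74
  size 74, align 2
80 − 74 = 6

6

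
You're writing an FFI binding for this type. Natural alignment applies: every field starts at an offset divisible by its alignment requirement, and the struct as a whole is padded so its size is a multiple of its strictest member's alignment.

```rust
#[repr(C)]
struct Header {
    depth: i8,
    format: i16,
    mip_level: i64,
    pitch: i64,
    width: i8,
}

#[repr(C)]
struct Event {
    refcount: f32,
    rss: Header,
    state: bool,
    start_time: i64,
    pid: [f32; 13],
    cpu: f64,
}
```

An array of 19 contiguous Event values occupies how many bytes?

Header: 0..1  depth  (1B, 1-aligned); 1..2  -- padding (1B); 2..4  format  (2B, 2-aligned); 4..8  -- padding (4B); 8..16  mip_level  (8B, 8-aligned); 16..24  pitch  (8B, 8-aligned); 24..25  width  (1B, 1-aligned); 25..32  -- tail padding (7B); sizeof = 32, alignof = 8
0..4  refcount  (4B, 4-aligned)
4..8  -- padding (4B)
8..40  rss  (32B, 8-aligned)
40..41  state  (1B, 1-aligned)
41..48  -- padding (7B)
48..56  start_time  (8B, 8-aligned)
56..108  pid  (52B, 4-aligned)
108..112  -- padding (4B)
112..120  cpu  (8B, 8-aligned)
sizeof = 120, alignof = 8
array of 19: 19 × 120 = 2280

2280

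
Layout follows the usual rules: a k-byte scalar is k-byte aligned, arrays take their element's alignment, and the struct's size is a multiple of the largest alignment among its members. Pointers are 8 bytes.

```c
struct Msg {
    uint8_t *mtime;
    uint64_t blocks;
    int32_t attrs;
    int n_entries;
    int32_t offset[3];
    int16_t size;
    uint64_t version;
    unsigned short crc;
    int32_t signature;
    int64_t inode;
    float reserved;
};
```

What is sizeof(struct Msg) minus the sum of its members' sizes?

8

@0: mtime [8B, align 8] → 8
@8: blocks [8B, align 8] → 16
@16: attrs [4B, align 4] → 20
@20: n_entries [4B, align 4] → 24
@24: offset [12B, align 4] → 36
@36: size [2B, align 2] → 38
+2 pad (align 8)
@40: version [8B, align 8] → 48
@48: crc [2B, align 2] → 50
+2 pad (align 4)
@52: signature [4B, align 4] → 56
@56: inode [8B, align 8] → 64
@64: reserved [4B, align 4] → 68
+4 tail pad (align 8)
size 72, align 8
data bytes 64, size 72 → padding 8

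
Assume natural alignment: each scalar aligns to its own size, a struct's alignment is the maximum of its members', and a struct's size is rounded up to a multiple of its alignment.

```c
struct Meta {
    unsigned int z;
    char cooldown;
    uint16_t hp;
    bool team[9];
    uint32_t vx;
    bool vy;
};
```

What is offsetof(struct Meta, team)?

@0: z [4B, align 4] → 4
@4: cooldown [1B, align 1] → 5
+1 pad (align 2)
@6: hp [2B, align 2] → 8
@8: team [9B, align 1] → 17

8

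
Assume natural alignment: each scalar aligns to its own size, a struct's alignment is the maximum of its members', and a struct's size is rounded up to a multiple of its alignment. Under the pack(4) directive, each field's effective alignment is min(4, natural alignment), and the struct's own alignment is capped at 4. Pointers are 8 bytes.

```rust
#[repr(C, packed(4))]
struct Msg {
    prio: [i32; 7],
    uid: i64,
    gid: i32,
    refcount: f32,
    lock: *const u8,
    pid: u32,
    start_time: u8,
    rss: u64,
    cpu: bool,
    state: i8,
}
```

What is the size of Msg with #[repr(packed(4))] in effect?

72

@0: prio [28B, align 4] → 28
@28: uid [8B, align 4] → 36
@36: gid [4B, align 4] → 40
@40: refcount [4B, align 4] → 44
@44: lock [8B, align 4] → 52
@52: pid [4B, align 4] → 56
@56: start_time [1B, align 1] → 57
+3 pad (align 4)
@60: rss [8B, align 4] → 68
@68: cpu [1B, align 1] → 69
@69: state [1B, align 1] → 70
+2 tail pad (align 4)
size 72, align 4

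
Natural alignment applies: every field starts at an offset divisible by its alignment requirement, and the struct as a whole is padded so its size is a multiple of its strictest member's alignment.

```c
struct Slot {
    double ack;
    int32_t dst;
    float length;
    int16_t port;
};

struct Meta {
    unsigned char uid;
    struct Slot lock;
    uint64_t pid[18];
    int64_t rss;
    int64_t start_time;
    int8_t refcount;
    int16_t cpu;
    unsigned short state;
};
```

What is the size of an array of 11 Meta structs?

2200

Slot: @0: ack [8B, align 8] → 8; @8: dst [4B, align 4] → 12; @12: length [4B, align 4] → 16; @16: port [2B, align 2] → 18; +6 tail pad (align 8); size 24, align 8
@0: uid [1B, align 1] → 1
+7 pad (align 8)
@8: lock [24B, align 8] → 32
@32: pid [144B, align 8] → 176
@176: rss [8B, align 8] → 184
@184: start_time [8B, align 8] → 192
@192: refcount [1B, align 1] → 193
+1 pad (align 2)
@194: cpu [2B, align 2] → 196
@196: state [2B, align 2] → 198
+2 tail pad (align 8)
size 200, align 8
array of 11: 11 × 200 = 2200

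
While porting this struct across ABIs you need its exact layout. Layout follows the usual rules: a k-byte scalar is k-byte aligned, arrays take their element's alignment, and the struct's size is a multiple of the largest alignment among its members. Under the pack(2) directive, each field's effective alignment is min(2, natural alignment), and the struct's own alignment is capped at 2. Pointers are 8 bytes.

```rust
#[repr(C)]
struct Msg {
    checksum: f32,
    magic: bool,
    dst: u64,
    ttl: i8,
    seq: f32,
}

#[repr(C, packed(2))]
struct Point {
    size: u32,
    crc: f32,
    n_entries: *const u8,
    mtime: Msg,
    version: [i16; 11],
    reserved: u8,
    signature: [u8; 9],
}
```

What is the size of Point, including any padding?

72

Msg: 0..4  checksum  (4B, 4-aligned); 4..5  magic  (1B, 1-aligned); 5..8  -- padding (3B); 8..16  dst  (8B, 8-aligned); 16..17  ttl  (1B, 1-aligned); 17..20  -- padding (3B); 20..24  seq  (4B, 4-aligned); sizeof = 24, alignof = 8
0..4  size  (4B, 2-aligned)
4..8  crc  (4B, 2-aligned)
8..16  n_entries  (8B, 2-aligned)
16..40  mtime  (24B, 2-aligned)
40..62  version  (22B, 2-aligned)
62..63  reserved  (1B, 1-aligned)
63..72  signature  (9B, 1-aligned)
sizeof = 72, alignof = 2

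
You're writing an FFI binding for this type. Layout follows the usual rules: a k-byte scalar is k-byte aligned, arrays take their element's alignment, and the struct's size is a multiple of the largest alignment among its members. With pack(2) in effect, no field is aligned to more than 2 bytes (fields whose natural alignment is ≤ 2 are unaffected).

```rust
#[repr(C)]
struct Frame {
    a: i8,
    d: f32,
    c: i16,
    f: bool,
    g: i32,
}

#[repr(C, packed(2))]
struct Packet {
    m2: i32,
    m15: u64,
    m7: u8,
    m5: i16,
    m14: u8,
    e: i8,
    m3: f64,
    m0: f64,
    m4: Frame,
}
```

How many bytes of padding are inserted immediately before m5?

1

Frame: @0: a [1B, align 1] → 1; +3 pad (align 4); @4: d [4B, align 4] → 8; @8: c [2B, align 2] → 10; @10: f [1B, align 1] → 11; +1 pad (align 4); @12: g [4B, align 4] → 16; size 16, align 4
@0: m2 [4B, align 2] → 4
@4: m15 [8B, align 2] → 12
@12: m7 [1B, align 1] → 13
+1 pad (align 2)
@14: m5 [2B, align 2] → 16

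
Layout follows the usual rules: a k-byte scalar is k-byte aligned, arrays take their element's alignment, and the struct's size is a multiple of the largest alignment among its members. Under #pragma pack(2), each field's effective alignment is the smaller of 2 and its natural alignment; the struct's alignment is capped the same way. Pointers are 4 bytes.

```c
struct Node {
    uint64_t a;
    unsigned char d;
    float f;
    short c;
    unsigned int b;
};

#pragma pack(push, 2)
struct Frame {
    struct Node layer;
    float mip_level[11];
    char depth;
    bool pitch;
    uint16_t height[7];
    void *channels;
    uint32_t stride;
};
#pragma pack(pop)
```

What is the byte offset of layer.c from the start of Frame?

16

Node: 0..8  a  (8B, 8-aligned); 8..9  d  (1B, 1-aligned); 9..12  -- padding (3B); 12..16  f  (4B, 4-aligned); 16..18  c  (2B, 2-aligned); 18..20  -- padding (2B); 20..24  b  (4B, 4-aligned); sizeof = 24, alignof = 8
0..24  layer  (24B, 2-aligned)
within Node: c at 16
0 + 16 = 16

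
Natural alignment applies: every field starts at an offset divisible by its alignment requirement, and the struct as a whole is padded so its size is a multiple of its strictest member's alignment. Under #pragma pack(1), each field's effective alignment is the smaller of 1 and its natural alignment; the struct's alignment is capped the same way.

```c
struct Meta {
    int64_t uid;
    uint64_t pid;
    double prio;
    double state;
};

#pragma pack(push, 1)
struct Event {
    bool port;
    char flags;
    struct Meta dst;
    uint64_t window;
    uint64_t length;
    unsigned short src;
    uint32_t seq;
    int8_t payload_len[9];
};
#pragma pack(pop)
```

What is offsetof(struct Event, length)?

42

Meta: @0: uid [8B, align 8] → 8; @8: pid [8B, align 8] → 16; @16: prio [8B, align 8] → 24; @24: state [8B, align 8] → 32; size 32, align 8
@0: port [1B, align 1] → 1
@1: flags [1B, align 1] → 2
@2: dst [32B, align 1] → 34
@34: window [8B, align 1] → 42
@42: length [8B, align 1] → 50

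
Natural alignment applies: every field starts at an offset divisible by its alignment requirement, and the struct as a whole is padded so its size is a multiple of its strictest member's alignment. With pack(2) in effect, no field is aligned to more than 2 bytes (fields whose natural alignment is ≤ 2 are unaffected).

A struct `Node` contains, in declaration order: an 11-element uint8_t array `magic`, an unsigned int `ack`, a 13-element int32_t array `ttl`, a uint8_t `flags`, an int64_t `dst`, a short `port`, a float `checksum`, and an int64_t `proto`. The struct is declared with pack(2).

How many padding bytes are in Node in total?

@0: magic [11B, align 1] → 11
+1 pad (align 2)
@12: ack [4B, align 2] → 16
@16: ttl [52B, align 2] → 68
@68: flags [1B, align 1] → 69
+1 pad (align 2)
@70: dst [8B, align 2] → 78
@78: port [2B, align 2] → 80
@80: checksum [4B, align 2] → 84
@84: proto [8B, align 2] → 92
size 92, align 2
data bytes 90, size 92 → padding 2

2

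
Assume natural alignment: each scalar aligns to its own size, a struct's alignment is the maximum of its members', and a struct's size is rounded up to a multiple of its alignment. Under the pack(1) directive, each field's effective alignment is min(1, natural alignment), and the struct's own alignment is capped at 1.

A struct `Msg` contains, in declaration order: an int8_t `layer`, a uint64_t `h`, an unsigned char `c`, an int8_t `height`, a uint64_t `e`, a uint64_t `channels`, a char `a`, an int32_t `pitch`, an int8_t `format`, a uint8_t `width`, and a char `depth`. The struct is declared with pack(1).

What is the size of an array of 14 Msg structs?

490

@0: layer [1B, align 1] → 1
@1: h [8B, align 1] → 9
@9: c [1B, align 1] → 10
@10: height [1B, align 1] → 11
@11: e [8B, align 1] → 19
@19: channels [8B, align 1] → 27
@27: a [1B, align 1] → 28
@28: pitch [4B, align 1] → 32
@32: format [1B, align 1] → 33
@33: width [1B, align 1] → 34
@34: depth [1B, align 1] → 35
size 35, align 1
array of 14: 14 × 35 = 490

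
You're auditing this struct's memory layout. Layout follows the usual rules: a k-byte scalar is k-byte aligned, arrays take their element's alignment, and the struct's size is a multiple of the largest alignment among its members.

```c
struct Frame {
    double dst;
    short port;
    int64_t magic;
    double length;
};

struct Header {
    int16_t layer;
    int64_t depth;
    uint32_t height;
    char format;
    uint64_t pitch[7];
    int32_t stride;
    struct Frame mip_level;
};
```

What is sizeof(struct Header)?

120 bytes

Frame: 0..8  dst  (8B, 8-aligned); 8..10  port  (2B, 2-aligned); 10..16  -- padding (6B); 16..24  magic  (8B, 8-aligned); 24..32  length  (8B, 8-aligned); sizeof = 32, alignof = 8
0..2  layer  (2B, 2-aligned)
2..8  -- padding (6B)
8..16  depth  (8B, 8-aligned)
16..20  height  (4B, 4-aligned)
20..21  format  (1B, 1-aligned)
21..24  -- padding (3B)
24..80  pitch  (56B, 8-aligned)
80..84  stride  (4B, 4-aligned)
84..88  -- padding (4B)
88..120  mip_level  (32B, 8-aligned)
sizeof = 120, alignof = 8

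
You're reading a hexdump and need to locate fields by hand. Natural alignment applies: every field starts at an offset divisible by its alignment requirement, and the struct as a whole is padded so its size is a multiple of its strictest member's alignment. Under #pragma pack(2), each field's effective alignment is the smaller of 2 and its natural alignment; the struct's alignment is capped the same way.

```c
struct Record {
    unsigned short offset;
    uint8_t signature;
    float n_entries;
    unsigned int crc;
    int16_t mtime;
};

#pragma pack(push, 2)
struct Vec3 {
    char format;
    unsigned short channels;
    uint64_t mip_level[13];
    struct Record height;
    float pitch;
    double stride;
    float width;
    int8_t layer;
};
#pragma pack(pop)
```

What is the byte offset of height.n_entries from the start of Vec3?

112

Record: 0..2  offset  (2B, 2-aligned); 2..3  signature  (1B, 1-aligned); 3..4  -- padding (1B); 4..8  n_entries  (4B, 4-aligned); 8..12  crc  (4B, 4-aligned); 12..14  mtime  (2B, 2-aligned); 14..16  -- tail padding (2B); sizeof = 16, alignof = 4
0..1  format  (1B, 1-aligned)
1..2  -- padding (1B)
2..4  channels  (2B, 2-aligned)
4..108  mip_level  (104B, 2-aligned)
108..124  height  (16B, 2-aligned)
within Record: n_entries at 4
108 + 4 = 112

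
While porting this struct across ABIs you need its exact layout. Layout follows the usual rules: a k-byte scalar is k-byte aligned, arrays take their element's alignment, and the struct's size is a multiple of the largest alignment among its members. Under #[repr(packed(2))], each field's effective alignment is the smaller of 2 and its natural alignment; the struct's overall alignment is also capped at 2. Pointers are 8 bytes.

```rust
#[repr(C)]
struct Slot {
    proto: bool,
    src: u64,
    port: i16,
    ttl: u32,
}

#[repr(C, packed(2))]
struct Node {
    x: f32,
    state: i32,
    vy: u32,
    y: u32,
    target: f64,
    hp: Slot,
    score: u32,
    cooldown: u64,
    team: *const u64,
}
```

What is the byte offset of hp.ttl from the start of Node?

Slot: @0: proto [1B, align 1] → 1; +7 pad (align 8); @8: src [8B, align 8] → 16; @16: port [2B, align 2] → 18; +2 pad (align 4); @20: ttl [4B, align 4] → 24; size 24, align 8
@0: x [4B, align 2] → 4
@4: state [4B, align 2] → 8
@8: vy [4B, align 2] → 12
@12: y [4B, align 2] → 16
@16: target [8B, align 2] → 24
@24: hp [24B, align 2] → 48
within Slot: ttl at 20
24 + 20 = 44

44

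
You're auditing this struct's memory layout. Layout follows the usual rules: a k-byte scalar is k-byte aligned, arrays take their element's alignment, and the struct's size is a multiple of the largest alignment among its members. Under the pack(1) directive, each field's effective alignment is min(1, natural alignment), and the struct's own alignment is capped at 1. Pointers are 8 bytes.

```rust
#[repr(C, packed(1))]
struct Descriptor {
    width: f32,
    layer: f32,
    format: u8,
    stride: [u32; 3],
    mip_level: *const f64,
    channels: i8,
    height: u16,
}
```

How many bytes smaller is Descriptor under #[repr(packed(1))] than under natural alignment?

natural layout:
  width at 0 (size 4, align 4) → ends 4
  layer at 4 (size 4, align 4) → ends 8
  format at 8 (size 1, align 1) → ends 9
  pad 3 to align 4 for stride
  stride at 12 (size 12, align 4) → ends 24
  mip_level at 24 (size 8, align 8) → ends 32
  channels at 32 (size 1, align 1) → ends 33
  pad 1 to align 2 for height
  height at 34 (size 2, align 2) → ends 36
  tail pad 4 to reach multiple of 8
  total 40 bytes, alignment 8
packed(1) layout:
  width at 0 (size 4, align 1) → ends 4
  layer at 4 (size 4, align 1) → ends 8
  format at 8 (size 1, align 1) → ends 9
  stride at 9 (size 12, align 1) → ends 21
  mip_level at 21 (size 8, align 1) → ends 29
  channels at 29 (size 1, align 1) → ends 30
  height at 30 (size 2, align 1) → ends 32
  total 32 bytes, alignment 1
40 − 32 = 8

8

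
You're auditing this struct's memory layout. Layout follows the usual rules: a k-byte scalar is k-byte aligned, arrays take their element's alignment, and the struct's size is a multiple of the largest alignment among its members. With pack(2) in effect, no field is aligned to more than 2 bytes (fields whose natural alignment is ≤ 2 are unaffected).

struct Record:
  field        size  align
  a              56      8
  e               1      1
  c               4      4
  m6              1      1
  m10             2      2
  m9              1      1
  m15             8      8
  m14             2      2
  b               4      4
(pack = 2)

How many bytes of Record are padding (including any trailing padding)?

3

a at 0 (size 56, align 2) → ends 56
e at 56 (size 1, align 1) → ends 57
pad 1 to align 2 for c
c at 58 (size 4, align 2) → ends 62
m6 at 62 (size 1, align 1) → ends 63
pad 1 to align 2 for m10
m10 at 64 (size 2, align 2) → ends 66
m9 at 66 (size 1, align 1) → ends 67
pad 1 to align 2 for m15
m15 at 68 (size 8, align 2) → ends 76
m14 at 76 (size 2, align 2) → ends 78
b at 78 (size 4, align 2) → ends 82
total 82 bytes, alignment 2
data bytes 79, size 82 → padding 3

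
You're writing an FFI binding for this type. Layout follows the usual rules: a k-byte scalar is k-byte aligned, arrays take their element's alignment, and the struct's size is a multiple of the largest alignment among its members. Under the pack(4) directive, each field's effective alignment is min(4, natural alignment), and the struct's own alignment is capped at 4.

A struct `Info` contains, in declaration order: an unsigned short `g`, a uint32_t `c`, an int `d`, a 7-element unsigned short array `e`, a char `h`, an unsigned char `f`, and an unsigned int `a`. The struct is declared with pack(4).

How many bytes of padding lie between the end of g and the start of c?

2

0..2  g  (2B, 2-aligned)
2..4  -- padding (2B)
4..8  c  (4B, 4-aligned)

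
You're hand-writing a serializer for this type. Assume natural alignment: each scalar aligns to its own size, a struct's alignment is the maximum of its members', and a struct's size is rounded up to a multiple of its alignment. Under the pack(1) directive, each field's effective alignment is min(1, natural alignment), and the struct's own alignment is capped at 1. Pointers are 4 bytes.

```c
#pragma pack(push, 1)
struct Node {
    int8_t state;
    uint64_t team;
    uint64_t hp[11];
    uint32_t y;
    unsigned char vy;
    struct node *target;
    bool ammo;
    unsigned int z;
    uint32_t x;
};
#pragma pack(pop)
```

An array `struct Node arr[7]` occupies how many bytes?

805

@0: state [1B, align 1] → 1
@1: team [8B, align 1] → 9
@9: hp [88B, align 1] → 97
@97: y [4B, align 1] → 101
@101: vy [1B, align 1] → 102
@102: target [4B, align 1] → 106
@106: ammo [1B, align 1] → 107
@107: z [4B, align 1] → 111
@111: x [4B, align 1] → 115
size 115, align 1
array of 7: 7 × 115 = 805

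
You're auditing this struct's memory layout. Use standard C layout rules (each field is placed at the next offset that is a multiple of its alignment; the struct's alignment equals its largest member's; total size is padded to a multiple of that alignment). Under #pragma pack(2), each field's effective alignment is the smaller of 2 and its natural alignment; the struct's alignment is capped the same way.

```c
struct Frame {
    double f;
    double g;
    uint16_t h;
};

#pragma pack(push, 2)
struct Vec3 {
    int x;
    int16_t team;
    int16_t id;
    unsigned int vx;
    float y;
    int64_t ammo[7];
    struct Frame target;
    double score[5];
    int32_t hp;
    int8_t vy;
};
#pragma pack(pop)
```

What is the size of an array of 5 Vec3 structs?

710

Frame: @0: f [8B, align 8] → 8; @8: g [8B, align 8] → 16; @16: h [2B, align 2] → 18; +6 tail pad (align 8); size 24, align 8
@0: x [4B, align 2] → 4
@4: team [2B, align 2] → 6
@6: id [2B, align 2] → 8
@8: vx [4B, align 2] → 12
@12: y [4B, align 2] → 16
@16: ammo [56B, align 2] → 72
@72: target [24B, align 2] → 96
@96: score [40B, align 2] → 136
@136: hp [4B, align 2] → 140
@140: vy [1B, align 1] → 141
+1 tail pad (align 2)
size 142, align 2
array of 5: 5 × 142 = 710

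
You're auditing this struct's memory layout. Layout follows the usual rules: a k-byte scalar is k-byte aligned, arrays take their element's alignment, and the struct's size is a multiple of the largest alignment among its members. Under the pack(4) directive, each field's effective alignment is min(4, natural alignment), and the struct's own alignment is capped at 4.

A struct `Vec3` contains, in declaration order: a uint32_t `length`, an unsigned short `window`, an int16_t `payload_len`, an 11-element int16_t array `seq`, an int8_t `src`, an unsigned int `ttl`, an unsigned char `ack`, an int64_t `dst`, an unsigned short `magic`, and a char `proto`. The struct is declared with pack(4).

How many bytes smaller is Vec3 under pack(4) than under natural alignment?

natural layout:
  length at 0 (size 4, align 4) → ends 4
  window at 4 (size 2, align 2) → ends 6
  payload_len at 6 (size 2, align 2) → ends 8
  seq at 8 (size 22, align 2) → ends 30
  src at 30 (size 1, align 1) → ends 31
  pad 1 to align 4 for ttl
  ttl at 32 (size 4, align 4) → ends 36
  ack at 36 (size 1, align 1) → ends 37
  pad 3 to align 8 for dst
  dst at 40 (size 8, align 8) → ends 48
  magic at 48 (size 2, align 2) → ends 50
  proto at 50 (size 1, align 1) → ends 51
  tail pad 5 to reach multiple of 8
  total 56 bytes, alignment 8
packed(4) layout:
  length at 0 (size 4, align 4) → ends 4
  window at 4 (size 2, align 2) → ends 6
  payload_len at 6 (size 2, align 2) → ends 8
  seq at 8 (size 22, align 2) → ends 30
  src at 30 (size 1, align 1) → ends 31
  pad 1 to align 4 for ttl
  ttl at 32 (size 4, align 4) → ends 36
  ack at 36 (size 1, align 1) → ends 37
  pad 3 to align 4 for dst
  dst at 40 (size 8, align 4) → ends 48
  magic at 48 (size 2, align 2) → ends 50
  proto at 50 (size 1, align 1) → ends 51
  tail pad 1 to reach multiple of 4
  total 52 bytes, alignment 4
56 − 52 = 4

4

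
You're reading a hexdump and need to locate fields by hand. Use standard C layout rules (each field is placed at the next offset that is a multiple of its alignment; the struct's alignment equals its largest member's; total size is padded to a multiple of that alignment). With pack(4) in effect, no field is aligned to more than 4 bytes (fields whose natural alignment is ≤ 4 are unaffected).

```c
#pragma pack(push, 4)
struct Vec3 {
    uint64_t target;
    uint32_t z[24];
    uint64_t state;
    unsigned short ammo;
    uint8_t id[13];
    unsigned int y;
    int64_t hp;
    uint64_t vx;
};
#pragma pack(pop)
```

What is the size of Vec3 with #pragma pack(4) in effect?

0..8  target  (8B, 4-aligned)
8..104  z  (96B, 4-aligned)
104..112  state  (8B, 4-aligned)
112..114  ammo  (2B, 2-aligned)
114..127  id  (13B, 1-aligned)
127..128  -- padding (1B)
128..132  y  (4B, 4-aligned)
132..140  hp  (8B, 4-aligned)
140..148  vx  (8B, 4-aligned)
sizeof = 148, alignof = 4

148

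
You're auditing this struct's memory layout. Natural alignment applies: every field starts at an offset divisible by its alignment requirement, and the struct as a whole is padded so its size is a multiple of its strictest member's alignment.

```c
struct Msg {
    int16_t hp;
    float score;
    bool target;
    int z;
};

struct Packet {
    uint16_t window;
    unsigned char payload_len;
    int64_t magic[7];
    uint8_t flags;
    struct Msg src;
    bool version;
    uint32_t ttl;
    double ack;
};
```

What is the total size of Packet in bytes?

104 bytes

Msg: hp at 0 (size 2, align 2) → ends 2; pad 2 to align 4 for score; score at 4 (size 4, align 4) → ends 8; target at 8 (size 1, align 1) → ends 9; pad 3 to align 4 for z; z at 12 (size 4, align 4) → ends 16; total 16 bytes, alignment 4
window at 0 (size 2, align 2) → ends 2
payload_len at 2 (size 1, align 1) → ends 3
pad 5 to align 8 for magic
magic at 8 (size 56, align 8) → ends 64
flags at 64 (size 1, align 1) → ends 65
pad 3 to align 4 for src
src at 68 (size 16, align 4) → ends 84
version at 84 (size 1, align 1) → ends 85
pad 3 to align 4 for ttl
ttl at 88 (size 4, align 4) → ends 92
pad 4 to align 8 for ack
ack at 96 (size 8, align 8) → ends 104
total 104 bytes, alignment 8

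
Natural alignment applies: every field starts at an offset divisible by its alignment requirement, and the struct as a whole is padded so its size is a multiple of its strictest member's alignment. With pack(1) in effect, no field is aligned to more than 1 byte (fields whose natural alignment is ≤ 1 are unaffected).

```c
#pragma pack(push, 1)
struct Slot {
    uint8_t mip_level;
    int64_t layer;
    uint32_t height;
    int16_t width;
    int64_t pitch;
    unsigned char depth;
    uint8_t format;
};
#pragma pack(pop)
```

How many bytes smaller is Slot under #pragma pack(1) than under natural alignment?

natural layout:
  mip_level at 0 (size 1, align 1) → ends 1
  pad 7 to align 8 for layer
  layer at 8 (size 8, align 8) → ends 16
  height at 16 (size 4, align 4) → ends 20
  width at 20 (size 2, align 2) → ends 22
  pad 2 to align 8 for pitch
  pitch at 24 (size 8, align 8) → ends 32
  depth at 32 (size 1, align 1) → ends 33
  format at 33 (size 1, align 1) → ends 34
  tail pad 6 to reach multiple of 8
  total 40 bytes, alignment 8
packed(1) layout:
  mip_level at 0 (size 1, align 1) → ends 1
  layer at 1 (size 8, align 1) → ends 9
  height at 9 (size 4, align 1) → ends 13
  width at 13 (size 2, align 1) → ends 15
  pitch at 15 (size 8, align 1) → ends 23
  depth at 23 (size 1, align 1) → ends 24
  format at 24 (size 1, align 1) → ends 25
  total 25 bytes, alignment 1
40 − 25 = 15

15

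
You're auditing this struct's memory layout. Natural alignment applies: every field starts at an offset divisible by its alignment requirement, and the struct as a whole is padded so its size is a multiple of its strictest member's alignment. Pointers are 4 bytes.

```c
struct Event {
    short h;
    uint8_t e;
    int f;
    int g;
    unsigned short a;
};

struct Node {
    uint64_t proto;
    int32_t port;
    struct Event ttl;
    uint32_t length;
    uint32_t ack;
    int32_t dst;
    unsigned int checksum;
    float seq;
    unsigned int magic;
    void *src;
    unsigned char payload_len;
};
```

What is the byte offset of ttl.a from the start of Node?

Event: h at 0 (size 2, align 2) → ends 2; e at 2 (size 1, align 1) → ends 3; pad 1 to align 4 for f; f at 4 (size 4, align 4) → ends 8; g at 8 (size 4, align 4) → ends 12; a at 12 (size 2, align 2) → ends 14; tail pad 2 to reach multiple of 4; total 16 bytes, alignment 4
proto at 0 (size 8, align 8) → ends 8
port at 8 (size 4, align 4) → ends 12
ttl at 12 (size 16, align 4) → ends 28
within Event: a at 12
12 + 12 = 24

24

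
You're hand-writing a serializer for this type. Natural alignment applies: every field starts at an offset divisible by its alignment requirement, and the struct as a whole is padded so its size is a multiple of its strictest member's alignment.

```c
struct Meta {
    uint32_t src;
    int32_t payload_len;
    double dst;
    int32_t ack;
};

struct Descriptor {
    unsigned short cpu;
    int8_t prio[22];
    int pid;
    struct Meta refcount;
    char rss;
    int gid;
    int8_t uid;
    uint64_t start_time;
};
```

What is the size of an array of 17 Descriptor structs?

Meta: 0..4  src  (4B, 4-aligned); 4..8  payload_len  (4B, 4-aligned); 8..16  dst  (8B, 8-aligned); 16..20  ack  (4B, 4-aligned); 20..24  -- tail padding (4B); sizeof = 24, alignof = 8
0..2  cpu  (2B, 2-aligned)
2..24  prio  (22B, 1-aligned)
24..28  pid  (4B, 4-aligned)
28..32  -- padding (4B)
32..56  refcount  (24B, 8-aligned)
56..57  rss  (1B, 1-aligned)
57..60  -- padding (3B)
60..64  gid  (4B, 4-aligned)
64..65  uid  (1B, 1-aligned)
65..72  -- padding (7B)
72..80  start_time  (8B, 8-aligned)
sizeof = 80, alignof = 8
array of 17: 17 × 80 = 1360

1360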